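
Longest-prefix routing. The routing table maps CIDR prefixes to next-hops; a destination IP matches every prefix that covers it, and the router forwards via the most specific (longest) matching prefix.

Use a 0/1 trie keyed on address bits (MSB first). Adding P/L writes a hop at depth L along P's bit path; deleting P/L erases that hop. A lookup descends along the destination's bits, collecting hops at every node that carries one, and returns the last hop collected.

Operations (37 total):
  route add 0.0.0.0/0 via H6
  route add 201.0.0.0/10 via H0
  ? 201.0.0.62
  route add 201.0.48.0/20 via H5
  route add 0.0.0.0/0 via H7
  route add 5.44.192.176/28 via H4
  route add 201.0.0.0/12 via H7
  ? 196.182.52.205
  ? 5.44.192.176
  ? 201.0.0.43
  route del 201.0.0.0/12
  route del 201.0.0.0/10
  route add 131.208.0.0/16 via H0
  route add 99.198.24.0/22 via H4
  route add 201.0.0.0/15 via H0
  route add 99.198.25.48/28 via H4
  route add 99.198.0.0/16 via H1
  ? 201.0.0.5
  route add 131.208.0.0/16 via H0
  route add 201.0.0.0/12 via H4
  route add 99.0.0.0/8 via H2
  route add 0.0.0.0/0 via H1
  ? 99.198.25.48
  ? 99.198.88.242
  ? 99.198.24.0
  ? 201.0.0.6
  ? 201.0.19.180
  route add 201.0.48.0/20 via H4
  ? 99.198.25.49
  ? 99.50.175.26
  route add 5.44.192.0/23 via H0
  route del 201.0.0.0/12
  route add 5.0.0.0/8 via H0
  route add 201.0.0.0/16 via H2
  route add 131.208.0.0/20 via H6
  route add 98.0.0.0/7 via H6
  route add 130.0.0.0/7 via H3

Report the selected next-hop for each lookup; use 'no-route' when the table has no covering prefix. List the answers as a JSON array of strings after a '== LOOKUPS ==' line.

Process each operation:
  add 0.0.0.0/0 -> H6 at depth 0
  add 201.0.0.0/10 -> H0 at depth 10
  ? 201.0.0.62  path d0:H6→d1:-→d2:-→d3:-→d4:-→d5:-→d6:-→d7:-→d8:-→d9:-→d10:H0  best=H0
  add 201.0.48.0/20 -> H5 at depth 20
  add 0.0.0.0/0 -> H7 at depth 0
  add 5.44.192.176/28 -> H4 at depth 28
  add 201.0.0.0/12 -> H7 at depth 12
  ? 196.182.52.205  path d0:H7→d1:-→d2:-→d3:-→d4:-  best=H7
  ? 5.44.192.176  path d0:H7→d1:-→d2:-→d3:-→d4:-→d5:-→d6:-→d7:-→d8:-→d9:-→d10:-→d11:-→d12:-→d13:-→d14:-→d15:-→d16:-→d17:-→d18:-→d19:-→d20:-→d21:-→d22:-→d23:-→d24:-→d25:-→d26:-→d27:-→d28:H4  best=H4
  ? 201.0.0.43  path d0:H7→d1:-→d2:-→d3:-→d4:-→d5:-→d6:-→d7:-→d8:-→d9:-→d10:H0→d11:-→d12:H7→d13:-→d14:-→d15:-→d16:-→d17:-→d18:-  best=H7
  - 201.0.0.0/12 clear@12
  - 201.0.0.0/10 clear@10
  add 131.208.0.0/16 -> H0 at depth 16
  add 99.198.24.0/22 -> H4 at depth 22
  add 201.0.0.0/15 -> H0 at depth 15
  add 99.198.25.48/28 -> H4 at depth 28
  add 99.198.0.0/16 -> H1 at depth 16
  ? 201.0.0.5  path d0:H7→d1:-→d2:-→d3:-→d4:-→d5:-→d6:-→d7:-→d8:-→d9:-→d10:-→d11:-→d12:-→d13:-→d14:-→d15:H0→d16:-→d17:-→d18:-  best=H0
  add 131.208.0.0/16 -> H0 at depth 16
  add 201.0.0.0/12 -> H4 at depth 12
  add 99.0.0.0/8 -> H2 at depth 8
  add 0.0.0.0/0 -> H1 at depth 0
  ? 99.198.25.48  path d0:H1→d1:-→d2:-→d3:-→d4:-→d5:-→d6:-→d7:-→d8:H2→d9:-→d10:-→d11:-→d12:-→d13:-→d14:-→d15:-→d16:H1→d17:-→d18:-→d19:-→d20:-→d21:-→d22:H4→d23:-→d24:-→d25:-→d26:-→d27:-→d28:H4  best=H4
  ? 99.198.88.242  path d0:H1→d1:-→d2:-→d3:-→d4:-→d5:-→d6:-→d7:-→d8:H2→d9:-→d10:-→d11:-→d12:-→d13:-→d14:-→d15:-→d16:H1→d17:-  best=H1
  ? 99.198.24.0  path d0:H1→d1:-→d2:-→d3:-→d4:-→d5:-→d6:-→d7:-→d8:H2→d9:-→d10:-→d11:-→d12:-→d13:-→d14:-→d15:-→d16:H1→d17:-→d18:-→d19:-→d20:-→d21:-→d22:H4→d23:-  best=H4
  ? 201.0.0.6  path d0:H1→d1:-→d2:-→d3:-→d4:-→d5:-→d6:-→d7:-→d8:-→d9:-→d10:-→d11:-→d12:H4→d13:-→d14:-→d15:H0→d16:-→d17:-→d18:-  best=H0
  ? 201.0.19.180  path d0:H1→d1:-→d2:-→d3:-→d4:-→d5:-→d6:-→d7:-→d8:-→d9:-→d10:-→d11:-→d12:H4→d13:-→d14:-→d15:H0→d16:-→d17:-→d18:-  best=H0
  add 201.0.48.0/20 -> H4 at depth 20
  ? 99.198.25.49  path d0:H1→d1:-→d2:-→d3:-→d4:-→d5:-→d6:-→d7:-→d8:H2→d9:-→d10:-→d11:-→d12:-→d13:-→d14:-→d15:-→d16:H1→d17:-→d18:-→d19:-→d20:-→d21:-→d22:H4→d23:-→d24:-→d25:-→d26:-→d27:-→d28:H4  best=H4
  ? 99.50.175.26  path d0:H1→d1:-→d2:-→d3:-→d4:-→d5:-→d6:-→d7:-→d8:H2  best=H2
  add 5.44.192.0/23 -> H0 at depth 23
  - 201.0.0.0/12 clear@12
  add 5.0.0.0/8 -> H0 at depth 8
  add 201.0.0.0/16 -> H2 at depth 16
  add 131.208.0.0/20 -> H6 at depth 20
  add 98.0.0.0/7 -> H6 at depth 7
  add 130.0.0.0/7 -> H3 at depth 7

== LOOKUPS ==
["H0","H7","H4","H7","H0","H4","H1","H4","H0","H0","H4","H2"]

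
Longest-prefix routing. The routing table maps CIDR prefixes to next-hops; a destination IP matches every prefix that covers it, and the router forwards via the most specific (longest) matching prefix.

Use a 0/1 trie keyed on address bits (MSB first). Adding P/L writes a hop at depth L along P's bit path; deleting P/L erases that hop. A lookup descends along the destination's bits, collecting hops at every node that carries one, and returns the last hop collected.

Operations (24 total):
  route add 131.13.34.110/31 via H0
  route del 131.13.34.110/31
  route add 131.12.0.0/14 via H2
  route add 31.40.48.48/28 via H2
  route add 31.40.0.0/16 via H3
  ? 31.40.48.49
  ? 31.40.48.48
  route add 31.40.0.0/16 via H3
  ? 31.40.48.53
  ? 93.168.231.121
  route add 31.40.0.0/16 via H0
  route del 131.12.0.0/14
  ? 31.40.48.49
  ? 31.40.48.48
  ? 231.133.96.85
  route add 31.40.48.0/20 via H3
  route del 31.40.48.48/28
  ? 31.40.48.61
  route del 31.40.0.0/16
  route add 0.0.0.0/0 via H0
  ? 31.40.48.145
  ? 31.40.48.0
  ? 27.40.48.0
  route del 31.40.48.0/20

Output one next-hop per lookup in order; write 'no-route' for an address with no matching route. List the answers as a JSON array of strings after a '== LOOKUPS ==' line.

Process each operation:
  add 131.13.34.110/31 -> H0 at depth 31
  del 131.13.34.110/31 (clear depth 31)
  add 131.12.0.0/14 -> H2 at depth 14
  add 31.40.48.48/28 -> H2 at depth 28
  add 31.40.0.0/16 -> H3 at depth 16
  lookup 31.40.48.49: bits 0001111100101000001100000011 walk d0:-→d1:-→d2:-→d3:-→d4:-→d5:-→d6:-→d7:-→d8:-→d9:-→d10:-→d11:-→d12:-→d13:-→d14:-→d15:-→d16:H3→d17:-→d18:-→d19:-→d20:-→d21:-→d22:-→d23:-→d24:-→d25:-→d26:-→d27:-→d28:H2 -> H2
  lookup 31.40.48.48: bits 0001111100101000001100000011 walk d0:-→d1:-→d2:-→d3:-→d4:-→d5:-→d6:-→d7:-→d8:-→d9:-→d10:-→d11:-→d12:-→d13:-→d14:-→d15:-→d16:H3→d17:-→d18:-→d19:-→d20:-→d21:-→d22:-→d23:-→d24:-→d25:-→d26:-→d27:-→d28:H2 -> H2
  add 31.40.0.0/16 -> H3 at depth 16
  lookup 31.40.48.53: bits 0001111100101000001100000011 walk d0:-→d1:-→d2:-→d3:-→d4:-→d5:-→d6:-→d7:-→d8:-→d9:-→d10:-→d11:-→d12:-→d13:-→d14:-→d15:-→d16:H3→d17:-→d18:-→d19:-→d20:-→d21:-→d22:-→d23:-→d24:-→d25:-→d26:-→d27:-→d28:H2 -> H2
  lookup 93.168.231.121: bits 0 walk d0:-→d1:- -> no-route
  add 31.40.0.0/16 -> H0 at depth 16
  del 131.12.0.0/14 (clear depth 14)
  lookup 31.40.48.49: bits 0001111100101000001100000011 walk d0:-→d1:-→d2:-→d3:-→d4:-→d5:-→d6:-→d7:-→d8:-→d9:-→d10:-→d11:-→d12:-→d13:-→d14:-→d15:-→d16:H0→d17:-→d18:-→d19:-→d20:-→d21:-→d22:-→d23:-→d24:-→d25:-→d26:-→d27:-→d28:H2 -> H2
  lookup 31.40.48.48: bits 0001111100101000001100000011 walk d0:-→d1:-→d2:-→d3:-→d4:-→d5:-→d6:-→d7:-→d8:-→d9:-→d10:-→d11:-→d12:-→d13:-→d14:-→d15:-→d16:H0→d17:-→d18:-→d19:-→d20:-→d21:-→d22:-→d23:-→d24:-→d25:-→d26:-→d27:-→d28:H2 -> H2
  lookup 231.133.96.85: bits 1 walk d0:-→d1:- -> no-route
  add 31.40.48.0/20 -> H3 at depth 20
  del 31.40.48.48/28 (clear depth 28)
  lookup 31.40.48.61: bits 0001111100101000001100000011 walk d0:-→d1:-→d2:-→d3:-→d4:-→d5:-→d6:-→d7:-→d8:-→d9:-→d10:-→d11:-→d12:-→d13:-→d14:-→d15:-→d16:H0→d17:-→d18:-→d19:-→d20:H3→d21:-→d22:-→d23:-→d24:-→d25:-→d26:-→d27:-→d28:- -> H3
  del 31.40.0.0/16 (clear depth 16)
  add 0.0.0.0/0 -> H0 at depth 0
  lookup 31.40.48.145: bits 000111110010100000110000 walk d0:H0→d1:-→d2:-→d3:-→d4:-→d5:-→d6:-→d7:-→d8:-→d9:-→d10:-→d11:-→d12:-→d13:-→d14:-→d15:-→d16:-→d17:-→d18:-→d19:-→d20:H3→d21:-→d22:-→d23:-→d24:- -> H3
  lookup 31.40.48.0: bits 00011111001010000011000000 walk d0:H0→d1:-→d2:-→d3:-→d4:-→d5:-→d6:-→d7:-→d8:-→d9:-→d10:-→d11:-→d12:-→d13:-→d14:-→d15:-→d16:-→d17:-→d18:-→d19:-→d20:H3→d21:-→d22:-→d23:-→d24:-→d25:-→d26:- -> H3
  lookup 27.40.48.0: bits 00011 walk d0:H0→d1:-→d2:-→d3:-→d4:-→d5:- -> H0
  del 31.40.48.0/20 (clear depth 20)

== LOOKUPS ==
["H2","H2","H2","no-route","H2","H2","no-route","H3","H3","H3","H0"]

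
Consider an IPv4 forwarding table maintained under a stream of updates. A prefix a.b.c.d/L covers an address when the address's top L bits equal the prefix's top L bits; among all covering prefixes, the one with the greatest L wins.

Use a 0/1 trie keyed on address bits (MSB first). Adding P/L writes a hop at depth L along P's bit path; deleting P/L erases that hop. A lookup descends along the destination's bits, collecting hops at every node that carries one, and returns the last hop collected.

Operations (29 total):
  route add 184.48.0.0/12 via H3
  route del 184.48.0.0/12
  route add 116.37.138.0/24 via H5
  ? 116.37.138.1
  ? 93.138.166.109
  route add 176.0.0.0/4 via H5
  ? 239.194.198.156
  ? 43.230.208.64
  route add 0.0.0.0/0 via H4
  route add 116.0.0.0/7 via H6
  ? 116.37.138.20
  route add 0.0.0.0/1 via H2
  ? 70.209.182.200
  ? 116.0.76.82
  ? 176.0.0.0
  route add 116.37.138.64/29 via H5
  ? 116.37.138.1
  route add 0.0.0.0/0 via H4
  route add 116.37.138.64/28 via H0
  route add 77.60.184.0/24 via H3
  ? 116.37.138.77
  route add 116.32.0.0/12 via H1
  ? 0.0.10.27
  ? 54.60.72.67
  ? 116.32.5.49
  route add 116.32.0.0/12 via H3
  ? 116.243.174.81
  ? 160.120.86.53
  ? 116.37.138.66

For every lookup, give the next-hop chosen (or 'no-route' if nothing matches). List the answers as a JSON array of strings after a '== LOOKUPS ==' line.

Apply in order:
  add 184.48.0.0/12 -> H3 at depth 12
  del 184.48.0.0/12 (clear depth 12)
  add 116.37.138.0/24 -> H5 at depth 24
  lookup 116.37.138.1: bits 011101000010010110001010 walk d0:-→d1:-→d2:-→d3:-→d4:-→d5:-→d6:-→d7:-→d8:-→d9:-→d10:-→d11:-→d12:-→d13:-→d14:-→d15:-→d16:-→d17:-→d18:-→d19:-→d20:-→d21:-→d22:-→d23:-→d24:H5 -> H5
  lookup 93.138.166.109: bits 01 walk d0:-→d1:-→d2:- -> no-route
  add 176.0.0.0/4 -> H5 at depth 4
  lookup 239.194.198.156: bits 1 walk d0:-→d1:- -> no-route
  lookup 43.230.208.64: bits 0 walk d0:-→d1:- -> no-route
  add 0.0.0.0/0 -> H4 at depth 0
  add 116.0.0.0/7 -> H6 at depth 7
  lookup 116.37.138.20: bits 011101000010010110001010 walk d0:H4→d1:-→d2:-→d3:-→d4:-→d5:-→d6:-→d7:H6→d8:-→d9:-→d10:-→d11:-→d12:-→d13:-→d14:-→d15:-→d16:-→d17:-→d18:-→d19:-→d20:-→d21:-→d22:-→d23:-→d24:H5 -> H5
  add 0.0.0.0/1 -> H2 at depth 1
  lookup 70.209.182.200: bits 01 walk d0:H4→d1:H2→d2:- -> H2
  lookup 116.0.76.82: bits 0111010000 walk d0:H4→d1:H2→d2:-→d3:-→d4:-→d5:-→d6:-→d7:H6→d8:-→d9:-→d10:- -> H6
  lookup 176.0.0.0: bits 1011 walk d0:H4→d1:-→d2:-→d3:-→d4:H5 -> H5
  add 116.37.138.64/29 -> H5 at depth 29
  lookup 116.37.138.1: bits 0111010000100101100010100 walk d0:H4→d1:H2→d2:-→d3:-→d4:-→d5:-→d6:-→d7:H6→d8:-→d9:-→d10:-→d11:-→d12:-→d13:-→d14:-→d15:-→d16:-→d17:-→d18:-→d19:-→d20:-→d21:-→d22:-→d23:-→d24:H5→d25:- -> H5
  add 0.0.0.0/0 -> H4 at depth 0
  add 116.37.138.64/28 -> H0 at depth 28
  add 77.60.184.0/24 -> H3 at depth 24
  lookup 116.37.138.77: bits 0111010000100101100010100100 walk d0:H4→d1:H2→d2:-→d3:-→d4:-→d5:-→d6:-→d7:H6→d8:-→d9:-→d10:-→d11:-→d12:-→d13:-→d14:-→d15:-→d16:-→d17:-→d18:-→d19:-→d20:-→d21:-→d22:-→d23:-→d24:H5→d25:-→d26:-→d27:-→d28:H0 -> H0
  add 116.32.0.0/12 -> H1 at depth 12
  lookup 0.0.10.27: bits 0 walk d0:H4→d1:H2 -> H2
  lookup 54.60.72.67: bits 0 walk d0:H4→d1:H2 -> H2
  lookup 116.32.5.49: bits 0111010000100 walk d0:H4→d1:H2→d2:-→d3:-→d4:-→d5:-→d6:-→d7:H6→d8:-→d9:-→d10:-→d11:-→d12:H1→d13:- -> H1
  add 116.32.0.0/12 -> H3 at depth 12
  lookup 116.243.174.81: bits 01110100 walk d0:H4→d1:H2→d2:-→d3:-→d4:-→d5:-→d6:-→d7:H6→d8:- -> H6
  lookup 160.120.86.53: bits 101 walk d0:H4→d1:-→d2:-→d3:- -> H4
  lookup 116.37.138.66: bits 01110100001001011000101001000 walk d0:H4→d1:H2→d2:-→d3:-→d4:-→d5:-→d6:-→d7:H6→d8:-→d9:-→d10:-→d11:-→d12:H3→d13:-→d14:-→d15:-→d16:-→d17:-→d18:-→d19:-→d20:-→d21:-→d22:-→d23:-→d24:H5→d25:-→d26:-→d27:-→d28:H0→d29:H5 -> H5

== LOOKUPS ==
["H5","no-route","no-route","no-route","H5","H2","H6","H5","H5","H0","H2","H2","H1","H6","H4","H5"]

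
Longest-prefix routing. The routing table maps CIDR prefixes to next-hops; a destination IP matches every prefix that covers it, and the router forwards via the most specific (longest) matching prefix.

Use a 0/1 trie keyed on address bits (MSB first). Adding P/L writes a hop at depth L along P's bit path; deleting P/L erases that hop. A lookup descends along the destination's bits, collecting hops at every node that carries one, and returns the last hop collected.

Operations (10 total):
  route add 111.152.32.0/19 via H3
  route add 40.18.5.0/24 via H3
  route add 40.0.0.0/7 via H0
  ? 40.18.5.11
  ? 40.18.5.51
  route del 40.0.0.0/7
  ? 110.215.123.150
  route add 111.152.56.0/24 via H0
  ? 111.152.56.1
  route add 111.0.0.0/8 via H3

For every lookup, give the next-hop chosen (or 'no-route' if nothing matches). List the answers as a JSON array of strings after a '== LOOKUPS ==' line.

Trace:
  + 111.152.32.0/19 (H3) depth=19
  + 40.18.5.0/24 (H3) depth=24
  + 40.0.0.0/7 (H0) depth=7
  lookup 40.18.5.11: bits 001010000001001000000101 walk d0:-→d1:-→d2:-→d3:-→d4:-→d5:-→d6:-→d7:H0→d8:-→d9:-→d10:-→d11:-→d12:-→d13:-→d14:-→d15:-→d16:-→d17:-→d18:-→d19:-→d20:-→d21:-→d22:-→d23:-→d24:H3 -> H3
  lookup 40.18.5.51: bits 001010000001001000000101 walk d0:-→d1:-→d2:-→d3:-→d4:-→d5:-→d6:-→d7:H0→d8:-→d9:-→d10:-→d11:-→d12:-→d13:-→d14:-→d15:-→d16:-→d17:-→d18:-→d19:-→d20:-→d21:-→d22:-→d23:-→d24:H3 -> H3
  del 40.0.0.0/7 (clear depth 7)
  lookup 110.215.123.150: bits 0110111 walk d0:-→d1:-→d2:-→d3:-→d4:-→d5:-→d6:-→d7:- -> no-route
  + 111.152.56.0/24 (H0) depth=24
  lookup 111.152.56.1: bits 011011111001100000111000 walk d0:-→d1:-→d2:-→d3:-→d4:-→d5:-→d6:-→d7:-→d8:-→d9:-→d10:-→d11:-→d12:-→d13:-→d14:-→d15:-→d16:-→d17:-→d18:-→d19:H3→d20:-→d21:-→d22:-→d23:-→d24:H0 -> H0
  + 111.0.0.0/8 (H3) depth=8

== LOOKUPS ==
["H3","H3","no-route","H0"]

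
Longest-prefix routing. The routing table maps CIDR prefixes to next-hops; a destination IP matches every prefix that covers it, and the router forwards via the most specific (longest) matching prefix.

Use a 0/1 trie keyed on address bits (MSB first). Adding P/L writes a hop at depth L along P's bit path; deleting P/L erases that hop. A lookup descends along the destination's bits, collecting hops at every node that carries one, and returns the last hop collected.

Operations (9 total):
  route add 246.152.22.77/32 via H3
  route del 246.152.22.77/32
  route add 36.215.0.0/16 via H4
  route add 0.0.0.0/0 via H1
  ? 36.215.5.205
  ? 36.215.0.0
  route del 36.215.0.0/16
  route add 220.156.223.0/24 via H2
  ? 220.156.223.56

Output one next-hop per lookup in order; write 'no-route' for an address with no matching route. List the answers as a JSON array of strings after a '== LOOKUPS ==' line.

Trace:
  add 246.152.22.77/32 -> H3 at depth 32
  del 246.152.22.77/32 (clear depth 32)
  add 36.215.0.0/16 -> H4 at depth 16
  add 0.0.0.0/0 -> H1 at depth 0
  lookup 36.215.5.205: bits 0010010011010111 walk d0:H1→d1:-→d2:-→d3:-→d4:-→d5:-→d6:-→d7:-→d8:-→d9:-→d10:-→d11:-→d12:-→d13:-→d14:-→d15:-→d16:H4 -> H4
  lookup 36.215.0.0: bits 0010010011010111 walk d0:H1→d1:-→d2:-→d3:-→d4:-→d5:-→d6:-→d7:-→d8:-→d9:-→d10:-→d11:-→d12:-→d13:-→d14:-→d15:-→d16:H4 -> H4
  del 36.215.0.0/16 (clear depth 16)
  add 220.156.223.0/24 -> H2 at depth 24
  lookup 220.156.223.56: bits 110111001001110011011111 walk d0:H1→d1:-→d2:-→d3:-→d4:-→d5:-→d6:-→d7:-→d8:-→d9:-→d10:-→d11:-→d12:-→d13:-→d14:-→d15:-→d16:-→d17:-→d18:-→d19:-→d20:-→d21:-→d22:-→d23:-→d24:H2 -> H2

== LOOKUPS ==
["H4","H4","H2"]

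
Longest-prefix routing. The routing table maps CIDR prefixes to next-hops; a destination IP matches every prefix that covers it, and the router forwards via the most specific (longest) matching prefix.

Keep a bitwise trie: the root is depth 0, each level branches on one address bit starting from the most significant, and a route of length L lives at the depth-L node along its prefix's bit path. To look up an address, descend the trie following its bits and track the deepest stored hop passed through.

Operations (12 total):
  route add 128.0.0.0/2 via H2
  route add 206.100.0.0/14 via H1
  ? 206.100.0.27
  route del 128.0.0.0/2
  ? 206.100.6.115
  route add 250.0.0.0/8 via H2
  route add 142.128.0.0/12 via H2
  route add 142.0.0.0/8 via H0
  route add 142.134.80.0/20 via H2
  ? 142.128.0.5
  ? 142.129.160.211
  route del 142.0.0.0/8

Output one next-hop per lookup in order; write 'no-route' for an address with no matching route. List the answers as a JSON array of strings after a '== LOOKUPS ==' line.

Trace:
  add 128.0.0.0/2 -> H2 at depth 2
  add 206.100.0.0/14 -> H1 at depth 14
  lookup 206.100.0.27: bits 11001110011001 walk d0:-→d1:-→d2:-→d3:-→d4:-→d5:-→d6:-→d7:-→d8:-→d9:-→d10:-→d11:-→d12:-→d13:-→d14:H1 -> H1
  del 128.0.0.0/2 (clear depth 2)
  lookup 206.100.6.115: bits 11001110011001 walk d0:-→d1:-→d2:-→d3:-→d4:-→d5:-→d6:-→d7:-→d8:-→d9:-→d10:-→d11:-→d12:-→d13:-→d14:H1 -> H1
  add 250.0.0.0/8 -> H2 at depth 8
  add 142.128.0.0/12 -> H2 at depth 12
  add 142.0.0.0/8 -> H0 at depth 8
  add 142.134.80.0/20 -> H2 at depth 20
  lookup 142.128.0.5: bits 1000111010000 walk d0:-→d1:-→d2:-→d3:-→d4:-→d5:-→d6:-→d7:-→d8:H0→d9:-→d10:-→d11:-→d12:H2→d13:- -> H2
  lookup 142.129.160.211: bits 1000111010000 walk d0:-→d1:-→d2:-→d3:-→d4:-→d5:-→d6:-→d7:-→d8:H0→d9:-→d10:-→d11:-→d12:H2→d13:- -> H2
  del 142.0.0.0/8 (clear depth 8)

== LOOKUPS ==
["H1","H1","H2","H2"]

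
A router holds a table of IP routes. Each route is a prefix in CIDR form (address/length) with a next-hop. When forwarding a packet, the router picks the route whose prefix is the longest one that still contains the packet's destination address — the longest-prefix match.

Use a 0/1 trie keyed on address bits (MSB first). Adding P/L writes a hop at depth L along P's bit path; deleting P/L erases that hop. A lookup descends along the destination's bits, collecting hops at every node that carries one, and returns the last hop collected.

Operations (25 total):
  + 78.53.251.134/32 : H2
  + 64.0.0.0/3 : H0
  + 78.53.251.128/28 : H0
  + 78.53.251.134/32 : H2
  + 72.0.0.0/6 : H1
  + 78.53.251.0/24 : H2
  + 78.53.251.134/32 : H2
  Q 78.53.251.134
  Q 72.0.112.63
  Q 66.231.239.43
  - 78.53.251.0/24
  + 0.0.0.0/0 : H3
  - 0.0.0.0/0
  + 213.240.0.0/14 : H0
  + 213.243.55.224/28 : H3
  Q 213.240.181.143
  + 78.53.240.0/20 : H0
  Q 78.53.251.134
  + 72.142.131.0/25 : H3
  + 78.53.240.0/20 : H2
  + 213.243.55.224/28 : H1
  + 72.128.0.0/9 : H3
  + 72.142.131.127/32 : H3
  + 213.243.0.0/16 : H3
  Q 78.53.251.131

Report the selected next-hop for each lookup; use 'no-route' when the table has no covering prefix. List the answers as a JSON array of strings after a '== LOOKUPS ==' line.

Apply in order:
  add 78.53.251.134/32 -> H2 at depth 32
  add 64.0.0.0/3 -> H0 at depth 3
  add 78.53.251.128/28 -> H0 at depth 28
  add 78.53.251.134/32 -> H2 at depth 32
  add 72.0.0.0/6 -> H1 at depth 6
  add 78.53.251.0/24 -> H2 at depth 24
  add 78.53.251.134/32 -> H2 at depth 32
  Q 78.53.251.134: descend 01001110001101011111101110000110 ; hops seen [H0,H2,H0,H2] ; pick H2
  Q 72.0.112.63: descend 010010 ; hops seen [H0,H1] ; pick H1
  Q 66.231.239.43: descend 0100 ; hops seen [H0] ; pick H0
  del 78.53.251.0/24 (clear depth 24)
  add 0.0.0.0/0 -> H3 at depth 0
  del 0.0.0.0/0 (clear depth 0)
  add 213.240.0.0/14 -> H0 at depth 14
  add 213.243.55.224/28 -> H3 at depth 28
  Q 213.240.181.143: descend 11010101111100 ; hops seen [H0] ; pick H0
  add 78.53.240.0/20 -> H0 at depth 20
  Q 78.53.251.134: descend 01001110001101011111101110000110 ; hops seen [H0,H0,H0,H2] ; pick H2
  add 72.142.131.0/25 -> H3 at depth 25
  add 78.53.240.0/20 -> H2 at depth 20
  add 213.243.55.224/28 -> H1 at depth 28
  add 72.128.0.0/9 -> H3 at depth 9
  add 72.142.131.127/32 -> H3 at depth 32
  add 213.243.0.0/16 -> H3 at depth 16
  Q 78.53.251.131: descend 01001110001101011111101110000 ; hops seen [H0,H2,H0] ; pick H0

== LOOKUPS ==
["H2","H1","H0","H0","H2","H0"]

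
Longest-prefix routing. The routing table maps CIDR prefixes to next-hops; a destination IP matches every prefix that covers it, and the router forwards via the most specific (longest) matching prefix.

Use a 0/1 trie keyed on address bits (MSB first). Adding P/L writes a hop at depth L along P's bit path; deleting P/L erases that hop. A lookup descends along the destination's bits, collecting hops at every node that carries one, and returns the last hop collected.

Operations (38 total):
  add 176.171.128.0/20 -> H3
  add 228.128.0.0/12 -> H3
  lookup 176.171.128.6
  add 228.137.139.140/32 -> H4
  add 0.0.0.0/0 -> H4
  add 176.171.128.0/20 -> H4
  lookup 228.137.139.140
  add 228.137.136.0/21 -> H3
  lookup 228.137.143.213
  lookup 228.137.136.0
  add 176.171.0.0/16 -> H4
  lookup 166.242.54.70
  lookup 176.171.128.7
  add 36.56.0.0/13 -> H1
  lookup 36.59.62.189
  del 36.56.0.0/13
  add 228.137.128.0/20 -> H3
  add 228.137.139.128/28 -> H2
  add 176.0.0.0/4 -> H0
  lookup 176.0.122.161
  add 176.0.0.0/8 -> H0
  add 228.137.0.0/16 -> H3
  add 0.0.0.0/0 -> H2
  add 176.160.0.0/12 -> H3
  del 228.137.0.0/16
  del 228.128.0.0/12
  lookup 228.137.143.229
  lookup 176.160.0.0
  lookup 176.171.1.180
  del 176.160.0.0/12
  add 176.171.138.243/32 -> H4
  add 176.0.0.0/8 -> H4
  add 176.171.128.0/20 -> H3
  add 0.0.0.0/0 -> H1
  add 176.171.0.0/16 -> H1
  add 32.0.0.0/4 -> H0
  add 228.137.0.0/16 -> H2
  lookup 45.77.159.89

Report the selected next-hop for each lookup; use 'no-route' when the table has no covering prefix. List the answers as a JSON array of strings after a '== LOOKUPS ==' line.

Process each operation:
  + 176.171.128.0/20 (H3) depth=20
  + 228.128.0.0/12 (H3) depth=12
  Q 176.171.128.6: descend 10110000101010111000 ; hops seen [H3] ; pick H3
  + 228.137.139.140/32 (H4) depth=32
  + 0.0.0.0/0 (H4) depth=0
  + 176.171.128.0/20 (H4) depth=20
  Q 228.137.139.140: descend 11100100100010011000101110001100 ; hops seen [H4,H3,H4] ; pick H4
  + 228.137.136.0/21 (H3) depth=21
  Q 228.137.143.213: descend 111001001000100110001 ; hops seen [H4,H3,H3] ; pick H3
  Q 228.137.136.0: descend 1110010010001001100010 ; hops seen [H4,H3,H3] ; pick H3
  + 176.171.0.0/16 (H4) depth=16
  Q 166.242.54.70: descend 101 ; hops seen [H4] ; pick H4
  Q 176.171.128.7: descend 10110000101010111000 ; hops seen [H4,H4,H4] ; pick H4
  + 36.56.0.0/13 (H1) depth=13
  Q 36.59.62.189: descend 0010010000111 ; hops seen [H4,H1] ; pick H1
  del 36.56.0.0/13 (clear depth 13)
  + 228.137.128.0/20 (H3) depth=20
  + 228.137.139.128/28 (H2) depth=28
  + 176.0.0.0/4 (H0) depth=4
  Q 176.0.122.161: descend 10110000 ; hops seen [H4,H0] ; pick H0
  + 176.0.0.0/8 (H0) depth=8
  + 228.137.0.0/16 (H3) depth=16
  + 0.0.0.0/0 (H2) depth=0
  + 176.160.0.0/12 (H3) depth=12
  del 228.137.0.0/16 (clear depth 16)
  del 228.128.0.0/12 (clear depth 12)
  Q 228.137.143.229: descend 111001001000100110001 ; hops seen [H2,H3,H3] ; pick H3
  Q 176.160.0.0: descend 101100001010 ; hops seen [H2,H0,H0,H3] ; pick H3
  Q 176.171.1.180: descend 1011000010101011 ; hops seen [H2,H0,H0,H3,H4] ; pick H4
  del 176.160.0.0/12 (clear depth 12)
  + 176.171.138.243/32 (H4) depth=32
  + 176.0.0.0/8 (H4) depth=8
  + 176.171.128.0/20 (H3) depth=20
  + 0.0.0.0/0 (H1) depth=0
  + 176.171.0.0/16 (H1) depth=16
  + 32.0.0.0/4 (H0) depth=4
  + 228.137.0.0/16 (H2) depth=16
  Q 45.77.159.89: descend 0010 ; hops seen [H1,H0] ; pick H0

== LOOKUPS ==
["H3","H4","H3","H3","H4","H4","H1","H0","H3","H3","H4","H0"]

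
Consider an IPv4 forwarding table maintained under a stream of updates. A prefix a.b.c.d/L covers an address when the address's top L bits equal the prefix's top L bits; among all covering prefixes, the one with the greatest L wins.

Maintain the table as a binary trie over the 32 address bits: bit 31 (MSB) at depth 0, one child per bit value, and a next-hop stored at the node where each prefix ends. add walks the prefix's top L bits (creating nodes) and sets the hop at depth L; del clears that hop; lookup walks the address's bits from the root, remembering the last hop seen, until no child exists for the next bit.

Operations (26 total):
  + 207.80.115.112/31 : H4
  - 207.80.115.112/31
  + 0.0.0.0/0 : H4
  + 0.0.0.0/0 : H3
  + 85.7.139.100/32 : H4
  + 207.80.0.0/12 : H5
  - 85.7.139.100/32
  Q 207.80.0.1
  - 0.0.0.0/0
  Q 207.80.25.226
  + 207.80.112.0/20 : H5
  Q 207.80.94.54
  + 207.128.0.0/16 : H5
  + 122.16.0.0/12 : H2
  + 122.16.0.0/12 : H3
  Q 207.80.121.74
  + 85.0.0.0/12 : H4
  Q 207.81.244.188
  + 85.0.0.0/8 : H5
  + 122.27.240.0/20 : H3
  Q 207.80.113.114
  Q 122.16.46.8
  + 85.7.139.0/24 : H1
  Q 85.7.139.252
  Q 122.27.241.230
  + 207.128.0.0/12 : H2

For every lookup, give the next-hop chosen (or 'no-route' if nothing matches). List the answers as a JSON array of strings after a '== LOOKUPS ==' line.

Apply in order:
  + 207.80.115.112/31 (H4) depth=31
  - 207.80.115.112/31 clear@31
  + 0.0.0.0/0 (H4) depth=0
  + 0.0.0.0/0 (H3) depth=0
  + 85.7.139.100/32 (H4) depth=32
  + 207.80.0.0/12 (H5) depth=12
  - 85.7.139.100/32 clear@32
  lookup 207.80.0.1: bits 11001111010100000 walk d0:H3→d1:-→d2:-→d3:-→d4:-→d5:-→d6:-→d7:-→d8:-→d9:-→d10:-→d11:-→d12:H5→d13:-→d14:-→d15:-→d16:-→d17:- -> H5
  - 0.0.0.0/0 clear@0
  lookup 207.80.25.226: bits 11001111010100000 walk d0:-→d1:-→d2:-→d3:-→d4:-→d5:-→d6:-→d7:-→d8:-→d9:-→d10:-→d11:-→d12:H5→d13:-→d14:-→d15:-→d16:-→d17:- -> H5
  + 207.80.112.0/20 (H5) depth=20
  lookup 207.80.94.54: bits 110011110101000001 walk d0:-→d1:-→d2:-→d3:-→d4:-→d5:-→d6:-→d7:-→d8:-→d9:-→d10:-→d11:-→d12:H5→d13:-→d14:-→d15:-→d16:-→d17:-→d18:- -> H5
  + 207.128.0.0/16 (H5) depth=16
  + 122.16.0.0/12 (H2) depth=12
  + 122.16.0.0/12 (H3) depth=12
  lookup 207.80.121.74: bits 11001111010100000111 walk d0:-→d1:-→d2:-→d3:-→d4:-→d5:-→d6:-→d7:-→d8:-→d9:-→d10:-→d11:-→d12:H5→d13:-→d14:-→d15:-→d16:-→d17:-→d18:-→d19:-→d20:H5 -> H5
  + 85.0.0.0/12 (H4) depth=12
  lookup 207.81.244.188: bits 110011110101000 walk d0:-→d1:-→d2:-→d3:-→d4:-→d5:-→d6:-→d7:-→d8:-→d9:-→d10:-→d11:-→d12:H5→d13:-→d14:-→d15:- -> H5
  + 85.0.0.0/8 (H5) depth=8
  + 122.27.240.0/20 (H3) depth=20
  lookup 207.80.113.114: bits 1100111101010000011100 walk d0:-→d1:-→d2:-→d3:-→d4:-→d5:-→d6:-→d7:-→d8:-→d9:-→d10:-→d11:-→d12:H5→d13:-→d14:-→d15:-→d16:-→d17:-→d18:-→d19:-→d20:H5→d21:-→d22:- -> H5
  lookup 122.16.46.8: bits 011110100001 walk d0:-→d1:-→d2:-→d3:-→d4:-→d5:-→d6:-→d7:-→d8:-→d9:-→d10:-→d11:-→d12:H3 -> H3
  + 85.7.139.0/24 (H1) depth=24
  lookup 85.7.139.252: bits 010101010000011110001011 walk d0:-→d1:-→d2:-→d3:-→d4:-→d5:-→d6:-→d7:-→d8:H5→d9:-→d10:-→d11:-→d12:H4→d13:-→d14:-→d15:-→d16:-→d17:-→d18:-→d19:-→d20:-→d21:-→d22:-→d23:-→d24:H1 -> H1
  lookup 122.27.241.230: bits 01111010000110111111 walk d0:-→d1:-→d2:-→d3:-→d4:-→d5:-→d6:-→d7:-→d8:-→d9:-→d10:-→d11:-→d12:H3→d13:-→d14:-→d15:-→d16:-→d17:-→d18:-→d19:-→d20:H3 -> H3
  + 207.128.0.0/12 (H2) depth=12

== LOOKUPS ==
["H5","H5","H5","H5","H5","H5","H3","H1","H3"]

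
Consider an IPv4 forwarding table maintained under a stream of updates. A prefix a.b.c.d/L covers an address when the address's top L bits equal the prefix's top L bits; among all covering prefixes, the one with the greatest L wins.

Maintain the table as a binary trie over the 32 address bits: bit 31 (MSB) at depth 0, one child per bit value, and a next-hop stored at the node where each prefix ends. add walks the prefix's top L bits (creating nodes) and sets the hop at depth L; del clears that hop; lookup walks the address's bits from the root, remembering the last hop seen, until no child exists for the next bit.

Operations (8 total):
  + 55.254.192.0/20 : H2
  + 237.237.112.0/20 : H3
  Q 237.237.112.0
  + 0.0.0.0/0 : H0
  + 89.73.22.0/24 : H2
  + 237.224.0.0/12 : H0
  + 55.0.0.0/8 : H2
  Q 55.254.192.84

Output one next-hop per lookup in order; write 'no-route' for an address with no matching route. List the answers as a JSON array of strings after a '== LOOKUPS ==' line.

Trace:
  add 55.254.192.0/20 -> H2 at depth 20
  add 237.237.112.0/20 -> H3 at depth 20
  lookup 237.237.112.0: bits 11101101111011010111 walk d0:-→d1:-→d2:-→d3:-→d4:-→d5:-→d6:-→d7:-→d8:-→d9:-→d10:-→d11:-→d12:-→d13:-→d14:-→d15:-→d16:-→d17:-→d18:-→d19:-→d20:H3 -> H3
  add 0.0.0.0/0 -> H0 at depth 0
  add 89.73.22.0/24 -> H2 at depth 24
  add 237.224.0.0/12 -> H0 at depth 12
  add 55.0.0.0/8 -> H2 at depth 8
  lookup 55.254.192.84: bits 00110111111111101100 walk d0:H0→d1:-→d2:-→d3:-→d4:-→d5:-→d6:-→d7:-→d8:H2→d9:-→d10:-→d11:-→d12:-→d13:-→d14:-→d15:-→d16:-→d17:-→d18:-→d19:-→d20:H2 -> H2

== LOOKUPS ==
["H3","H2"]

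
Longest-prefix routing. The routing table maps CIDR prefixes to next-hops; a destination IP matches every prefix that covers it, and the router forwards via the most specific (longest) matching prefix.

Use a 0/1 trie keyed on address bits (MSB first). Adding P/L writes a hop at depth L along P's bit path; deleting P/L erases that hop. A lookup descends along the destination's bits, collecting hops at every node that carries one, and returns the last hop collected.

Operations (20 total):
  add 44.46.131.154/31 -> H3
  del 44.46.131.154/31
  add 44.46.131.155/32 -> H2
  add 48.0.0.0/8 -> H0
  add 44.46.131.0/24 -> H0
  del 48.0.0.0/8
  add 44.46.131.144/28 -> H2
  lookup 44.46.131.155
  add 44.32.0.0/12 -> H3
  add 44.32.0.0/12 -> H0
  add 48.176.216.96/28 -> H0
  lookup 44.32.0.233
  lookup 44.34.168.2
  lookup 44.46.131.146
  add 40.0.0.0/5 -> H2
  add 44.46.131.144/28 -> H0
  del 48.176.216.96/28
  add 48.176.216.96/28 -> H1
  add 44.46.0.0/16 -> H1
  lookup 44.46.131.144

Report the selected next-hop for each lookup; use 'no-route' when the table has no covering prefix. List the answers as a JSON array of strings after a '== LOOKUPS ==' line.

Apply in order:
  + 44.46.131.154/31 (H3) depth=31
  del 44.46.131.154/31 (clear depth 31)
  + 44.46.131.155/32 (H2) depth=32
  + 48.0.0.0/8 (H0) depth=8
  + 44.46.131.0/24 (H0) depth=24
  del 48.0.0.0/8 (clear depth 8)
  + 44.46.131.144/28 (H2) depth=28
  ? 44.46.131.155  path d0:-→d1:-→d2:-→d3:-→d4:-→d5:-→d6:-→d7:-→d8:-→d9:-→d10:-→d11:-→d12:-→d13:-→d14:-→d15:-→d16:-→d17:-→d18:-→d19:-→d20:-→d21:-→d22:-→d23:-→d24:H0→d25:-→d26:-→d27:-→d28:H2→d29:-→d30:-→d31:-→d32:H2  best=H2
  + 44.32.0.0/12 (H3) depth=12
  + 44.32.0.0/12 (H0) depth=12
  + 48.176.216.96/28 (H0) depth=28
  ? 44.32.0.233  path d0:-→d1:-→d2:-→d3:-→d4:-→d5:-→d6:-→d7:-→d8:-→d9:-→d10:-→d11:-→d12:H0  best=H0
  ? 44.34.168.2  path d0:-→d1:-→d2:-→d3:-→d4:-→d5:-→d6:-→d7:-→d8:-→d9:-→d10:-→d11:-→d12:H0  best=H0
  ? 44.46.131.146  path d0:-→d1:-→d2:-→d3:-→d4:-→d5:-→d6:-→d7:-→d8:-→d9:-→d10:-→d11:-→d12:H0→d13:-→d14:-→d15:-→d16:-→d17:-→d18:-→d19:-→d20:-→d21:-→d22:-→d23:-→d24:H0→d25:-→d26:-→d27:-→d28:H2  best=H2
  + 40.0.0.0/5 (H2) depth=5
  + 44.46.131.144/28 (H0) depth=28
  del 48.176.216.96/28 (clear depth 28)
  + 48.176.216.96/28 (H1) depth=28
  + 44.46.0.0/16 (H1) depth=16
  ? 44.46.131.144  path d0:-→d1:-→d2:-→d3:-→d4:-→d5:H2→d6:-→d7:-→d8:-→d9:-→d10:-→d11:-→d12:H0→d13:-→d14:-→d15:-→d16:H1→d17:-→d18:-→d19:-→d20:-→d21:-→d22:-→d23:-→d24:H0→d25:-→d26:-→d27:-→d28:H0  best=H0

== LOOKUPS ==
["H2","H0","H0","H2","H0"]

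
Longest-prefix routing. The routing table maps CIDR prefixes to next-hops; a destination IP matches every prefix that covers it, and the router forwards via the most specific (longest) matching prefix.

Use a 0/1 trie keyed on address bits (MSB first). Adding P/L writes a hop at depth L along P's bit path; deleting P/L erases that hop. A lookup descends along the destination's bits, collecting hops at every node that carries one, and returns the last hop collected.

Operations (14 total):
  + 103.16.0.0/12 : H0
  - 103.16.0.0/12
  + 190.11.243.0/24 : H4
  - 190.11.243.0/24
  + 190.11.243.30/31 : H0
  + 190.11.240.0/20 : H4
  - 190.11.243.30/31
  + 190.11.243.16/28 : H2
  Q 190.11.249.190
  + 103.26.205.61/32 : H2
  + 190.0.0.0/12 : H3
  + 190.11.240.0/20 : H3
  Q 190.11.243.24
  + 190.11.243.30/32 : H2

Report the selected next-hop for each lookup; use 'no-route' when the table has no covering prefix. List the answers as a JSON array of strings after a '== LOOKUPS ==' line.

Process each operation:
  + 103.16.0.0/12 (H0) depth=12
  - 103.16.0.0/12 clear@12
  + 190.11.243.0/24 (H4) depth=24
  - 190.11.243.0/24 clear@24
  + 190.11.243.30/31 (H0) depth=31
  + 190.11.240.0/20 (H4) depth=20
  - 190.11.243.30/31 clear@31
  + 190.11.243.16/28 (H2) depth=28
  lookup 190.11.249.190: bits 10111110000010111111 walk d0:-→d1:-→d2:-→d3:-→d4:-→d5:-→d6:-→d7:-→d8:-→d9:-→d10:-→d11:-→d12:-→d13:-→d14:-→d15:-→d16:-→d17:-→d18:-→d19:-→d20:H4 -> H4
  + 103.26.205.61/32 (H2) depth=32
  + 190.0.0.0/12 (H3) depth=12
  + 190.11.240.0/20 (H3) depth=20
  lookup 190.11.243.24: bits 10111110000010111111001100011 walk d0:-→d1:-→d2:-→d3:-→d4:-→d5:-→d6:-→d7:-→d8:-→d9:-→d10:-→d11:-→d12:H3→d13:-→d14:-→d15:-→d16:-→d17:-→d18:-→d19:-→d20:H3→d21:-→d22:-→d23:-→d24:-→d25:-→d26:-→d27:-→d28:H2→d29:- -> H2
  + 190.11.243.30/32 (H2) depth=32

== LOOKUPS ==
["H4","H2"]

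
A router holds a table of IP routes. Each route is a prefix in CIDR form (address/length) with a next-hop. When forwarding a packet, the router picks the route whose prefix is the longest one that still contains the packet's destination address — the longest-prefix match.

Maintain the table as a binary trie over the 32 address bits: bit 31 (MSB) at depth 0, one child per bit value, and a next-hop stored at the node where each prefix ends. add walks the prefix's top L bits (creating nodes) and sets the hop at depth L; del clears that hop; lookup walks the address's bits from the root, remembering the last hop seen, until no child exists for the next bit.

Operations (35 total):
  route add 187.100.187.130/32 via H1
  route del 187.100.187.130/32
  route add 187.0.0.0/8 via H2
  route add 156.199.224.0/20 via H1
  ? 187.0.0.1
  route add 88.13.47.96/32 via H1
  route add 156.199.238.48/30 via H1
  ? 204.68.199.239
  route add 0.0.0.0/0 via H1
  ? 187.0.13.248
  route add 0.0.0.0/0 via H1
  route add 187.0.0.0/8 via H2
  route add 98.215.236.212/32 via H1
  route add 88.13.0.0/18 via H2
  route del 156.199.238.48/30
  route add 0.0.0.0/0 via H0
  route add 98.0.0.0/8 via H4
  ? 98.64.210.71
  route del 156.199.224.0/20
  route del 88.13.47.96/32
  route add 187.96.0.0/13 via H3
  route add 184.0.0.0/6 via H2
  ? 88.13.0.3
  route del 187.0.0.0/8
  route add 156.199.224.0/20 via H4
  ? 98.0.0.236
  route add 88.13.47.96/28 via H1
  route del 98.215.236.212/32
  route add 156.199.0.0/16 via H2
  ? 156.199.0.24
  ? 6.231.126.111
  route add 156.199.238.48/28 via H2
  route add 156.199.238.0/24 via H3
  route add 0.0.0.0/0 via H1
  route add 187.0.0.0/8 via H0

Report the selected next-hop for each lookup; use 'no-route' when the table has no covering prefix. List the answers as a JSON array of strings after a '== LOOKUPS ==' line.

Trace:
  + 187.100.187.130/32 (H1) depth=32
  - 187.100.187.130/32 clear@32
  + 187.0.0.0/8 (H2) depth=8
  + 156.199.224.0/20 (H1) depth=20
  Q 187.0.0.1: descend 101110110 ; hops seen [H2] ; pick H2
  + 88.13.47.96/32 (H1) depth=32
  + 156.199.238.48/30 (H1) depth=30
  Q 204.68.199.239: descend 1 ; hops seen [∅] ; pick no-route
  + 0.0.0.0/0 (H1) depth=0
  Q 187.0.13.248: descend 101110110 ; hops seen [H1,H2] ; pick H2
  + 0.0.0.0/0 (H1) depth=0
  + 187.0.0.0/8 (H2) depth=8
  + 98.215.236.212/32 (H1) depth=32
  + 88.13.0.0/18 (H2) depth=18
  - 156.199.238.48/30 clear@30
  + 0.0.0.0/0 (H0) depth=0
  + 98.0.0.0/8 (H4) depth=8
  Q 98.64.210.71: descend 01100010 ; hops seen [H0,H4] ; pick H4
  - 156.199.224.0/20 clear@20
  - 88.13.47.96/32 clear@32
  + 187.96.0.0/13 (H3) depth=13
  + 184.0.0.0/6 (H2) depth=6
  Q 88.13.0.3: descend 010110000000110100 ; hops seen [H0,H2] ; pick H2
  - 187.0.0.0/8 clear@8
  + 156.199.224.0/20 (H4) depth=20
  Q 98.0.0.236: descend 01100010 ; hops seen [H0,H4] ; pick H4
  + 88.13.47.96/28 (H1) depth=28
  - 98.215.236.212/32 clear@32
  + 156.199.0.0/16 (H2) depth=16
  Q 156.199.0.24: descend 1001110011000111 ; hops seen [H0,H2] ; pick H2
  Q 6.231.126.111: descend 0 ; hops seen [H0] ; pick H0
  + 156.199.238.48/28 (H2) depth=28
  + 156.199.238.0/24 (H3) depth=24
  + 0.0.0.0/0 (H1) depth=0
  + 187.0.0.0/8 (H0) depth=8

== LOOKUPS ==
["H2","no-route","H2","H4","H2","H4","H2","H0"]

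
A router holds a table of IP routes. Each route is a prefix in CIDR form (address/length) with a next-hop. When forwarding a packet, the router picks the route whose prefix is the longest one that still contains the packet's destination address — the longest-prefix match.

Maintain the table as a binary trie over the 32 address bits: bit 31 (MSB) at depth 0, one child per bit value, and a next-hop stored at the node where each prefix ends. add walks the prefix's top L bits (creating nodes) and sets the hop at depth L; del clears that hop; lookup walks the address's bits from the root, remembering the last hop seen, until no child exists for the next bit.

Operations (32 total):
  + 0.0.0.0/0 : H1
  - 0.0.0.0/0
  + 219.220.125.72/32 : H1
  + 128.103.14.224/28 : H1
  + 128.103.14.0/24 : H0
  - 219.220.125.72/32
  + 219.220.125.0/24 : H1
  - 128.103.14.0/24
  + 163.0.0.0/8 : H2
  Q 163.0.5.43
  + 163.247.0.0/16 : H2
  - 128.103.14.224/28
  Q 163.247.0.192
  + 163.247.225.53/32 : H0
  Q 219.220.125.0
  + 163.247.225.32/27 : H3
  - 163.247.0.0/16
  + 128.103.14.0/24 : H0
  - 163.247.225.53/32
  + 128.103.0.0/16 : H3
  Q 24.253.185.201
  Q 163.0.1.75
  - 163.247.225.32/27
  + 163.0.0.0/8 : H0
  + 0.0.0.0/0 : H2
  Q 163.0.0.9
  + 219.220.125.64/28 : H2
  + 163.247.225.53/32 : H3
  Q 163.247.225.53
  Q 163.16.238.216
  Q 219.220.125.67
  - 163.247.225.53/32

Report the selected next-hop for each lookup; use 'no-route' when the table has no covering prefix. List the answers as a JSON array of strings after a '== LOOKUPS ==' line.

Process each operation:
  add 0.0.0.0/0 -> H1 at depth 0
  - 0.0.0.0/0 clear@0
  add 219.220.125.72/32 -> H1 at depth 32
  add 128.103.14.224/28 -> H1 at depth 28
  add 128.103.14.0/24 -> H0 at depth 24
  - 219.220.125.72/32 clear@32
  add 219.220.125.0/24 -> H1 at depth 24
  - 128.103.14.0/24 clear@24
  add 163.0.0.0/8 -> H2 at depth 8
  Q 163.0.5.43: descend 10100011 ; hops seen [H2] ; pick H2
  add 163.247.0.0/16 -> H2 at depth 16
  - 128.103.14.224/28 clear@28
  Q 163.247.0.192: descend 1010001111110111 ; hops seen [H2,H2] ; pick H2
  add 163.247.225.53/32 -> H0 at depth 32
  Q 219.220.125.0: descend 1101101111011100011111010 ; hops seen [H1] ; pick H1
  add 163.247.225.32/27 -> H3 at depth 27
  - 163.247.0.0/16 clear@16
  add 128.103.14.0/24 -> H0 at depth 24
  - 163.247.225.53/32 clear@32
  add 128.103.0.0/16 -> H3 at depth 16
  Q 24.253.185.201: descend ε ; hops seen [∅] ; pick no-route
  Q 163.0.1.75: descend 10100011 ; hops seen [H2] ; pick H2
  - 163.247.225.32/27 clear@27
  add 163.0.0.0/8 -> H0 at depth 8
  add 0.0.0.0/0 -> H2 at depth 0
  Q 163.0.0.9: descend 10100011 ; hops seen [H2,H0] ; pick H0
  add 219.220.125.64/28 -> H2 at depth 28
  add 163.247.225.53/32 -> H3 at depth 32
  Q 163.247.225.53: descend 10100011111101111110000100110101 ; hops seen [H2,H0,H3] ; pick H3
  Q 163.16.238.216: descend 10100011 ; hops seen [H2,H0] ; pick H0
  Q 219.220.125.67: descend 1101101111011100011111010100 ; hops seen [H2,H1,H2] ; pick H2
  - 163.247.225.53/32 clear@32

== LOOKUPS ==
["H2","H2","H1","no-route","H2","H0","H3","H0","H2"]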